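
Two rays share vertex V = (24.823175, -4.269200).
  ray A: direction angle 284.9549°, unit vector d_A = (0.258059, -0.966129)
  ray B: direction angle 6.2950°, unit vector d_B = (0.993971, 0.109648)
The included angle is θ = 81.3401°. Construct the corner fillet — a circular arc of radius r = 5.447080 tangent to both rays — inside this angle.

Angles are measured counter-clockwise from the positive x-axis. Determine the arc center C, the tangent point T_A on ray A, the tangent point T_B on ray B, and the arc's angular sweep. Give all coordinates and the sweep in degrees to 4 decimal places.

center=(31.7217,-8.9883) T_A=(26.4591,-10.3940) T_B=(31.1245,-3.5741) sweep=98.6599

bisector direction at 325.6250° = (0.825359,-0.564608)
center distance |VC| = r/sin(θ/2) = 5.447080/sin(40.6701°) = 8.358237
C = V + |VC|·bis = (31.7217,-8.9883)
T_A = V + ((C−V)·d_A)·d_A = V + 6.3395·d_A = (26.4591,-10.3940)
T_B = V + ((C−V)·d_B)·d_B = V + 6.3395·d_B = (31.1245,-3.5741)
sweep = 180° − θ = 98.6599°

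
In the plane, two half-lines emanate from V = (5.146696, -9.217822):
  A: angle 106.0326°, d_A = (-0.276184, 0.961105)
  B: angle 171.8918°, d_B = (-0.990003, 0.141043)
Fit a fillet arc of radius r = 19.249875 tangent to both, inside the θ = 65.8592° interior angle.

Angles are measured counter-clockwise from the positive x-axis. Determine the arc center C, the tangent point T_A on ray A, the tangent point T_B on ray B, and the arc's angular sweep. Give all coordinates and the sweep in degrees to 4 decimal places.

bisector direction at 138.9622° = (-0.754277,0.656557)
center distance |VC| = r/sin(θ/2) = 19.249875/sin(32.9296°) = 35.411308
C = V + |VC|·bis = (-21.5632,14.0317)
T_A = V + ((C−V)·d_A)·d_A = V + 29.7221·d_A = (-3.0621,19.3482)
T_B = V + ((C−V)·d_B)·d_B = V + 29.7221·d_B = (-24.2783,-5.0257)
sweep = 180° − θ = 114.1408°

center=(-21.5632,14.0317) T_A=(-3.0621,19.3482) T_B=(-24.2783,-5.0257) sweep=114.1408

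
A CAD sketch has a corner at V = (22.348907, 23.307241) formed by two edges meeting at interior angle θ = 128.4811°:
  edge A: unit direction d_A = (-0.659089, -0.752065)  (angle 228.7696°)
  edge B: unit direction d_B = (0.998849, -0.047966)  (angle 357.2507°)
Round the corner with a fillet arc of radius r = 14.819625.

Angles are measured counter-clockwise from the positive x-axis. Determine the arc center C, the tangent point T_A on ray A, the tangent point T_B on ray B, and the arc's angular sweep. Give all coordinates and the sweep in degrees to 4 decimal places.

center=(28.7810,8.1617) T_A=(17.6357,17.9291) T_B=(29.4918,22.9642) sweep=51.5189

bisector direction at 293.0101° = (0.390894,-0.920436)
center distance |VC| = r/sin(θ/2) = 14.819625/sin(64.2405°) = 16.454794
C = V + |VC|·bis = (28.7810,8.1617)
T_A = V + ((C−V)·d_A)·d_A = V + 7.1512·d_A = (17.6357,17.9291)
T_B = V + ((C−V)·d_B)·d_B = V + 7.1512·d_B = (29.4918,22.9642)
sweep = 180° − θ = 51.5189°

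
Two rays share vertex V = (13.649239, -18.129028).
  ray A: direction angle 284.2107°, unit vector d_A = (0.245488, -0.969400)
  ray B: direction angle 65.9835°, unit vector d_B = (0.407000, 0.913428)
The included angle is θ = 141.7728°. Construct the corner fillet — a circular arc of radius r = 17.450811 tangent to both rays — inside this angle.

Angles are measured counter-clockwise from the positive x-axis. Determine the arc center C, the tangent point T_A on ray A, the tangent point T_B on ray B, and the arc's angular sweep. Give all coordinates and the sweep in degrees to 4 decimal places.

bisector direction at 355.0971° = (0.996341,-0.085467)
center distance |VC| = r/sin(θ/2) = 17.450811/sin(70.8864°) = 18.468984
C = V + |VC|·bis = (32.0506,-19.7075)
T_A = V + ((C−V)·d_A)·d_A = V + 6.0475·d_A = (15.1338,-23.9915)
T_B = V + ((C−V)·d_B)·d_B = V + 6.0475·d_B = (16.1106,-12.6050)
sweep = 180° − θ = 38.2272°

center=(32.0506,-19.7075) T_A=(15.1338,-23.9915) T_B=(16.1106,-12.6050) sweep=38.2272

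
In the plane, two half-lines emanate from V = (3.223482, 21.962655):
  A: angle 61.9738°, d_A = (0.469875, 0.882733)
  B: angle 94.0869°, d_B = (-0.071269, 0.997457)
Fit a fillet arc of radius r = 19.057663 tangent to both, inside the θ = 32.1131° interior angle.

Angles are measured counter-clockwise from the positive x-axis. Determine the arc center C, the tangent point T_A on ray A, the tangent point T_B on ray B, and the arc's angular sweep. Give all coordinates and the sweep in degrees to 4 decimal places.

bisector direction at 78.0303° = (0.207394,0.978258)
center distance |VC| = r/sin(θ/2) = 19.057663/sin(16.0566°) = 68.903216
C = V + |VC|·bis = (17.5136,89.3677)
T_A = V + ((C−V)·d_A)·d_A = V + 66.2152·d_A = (34.3364,80.4130)
T_B = V + ((C−V)·d_B)·d_B = V + 66.2152·d_B = (-1.4956,88.0095)
sweep = 180° − θ = 147.8869°

center=(17.5136,89.3677) T_A=(34.3364,80.4130) T_B=(-1.4956,88.0095) sweep=147.8869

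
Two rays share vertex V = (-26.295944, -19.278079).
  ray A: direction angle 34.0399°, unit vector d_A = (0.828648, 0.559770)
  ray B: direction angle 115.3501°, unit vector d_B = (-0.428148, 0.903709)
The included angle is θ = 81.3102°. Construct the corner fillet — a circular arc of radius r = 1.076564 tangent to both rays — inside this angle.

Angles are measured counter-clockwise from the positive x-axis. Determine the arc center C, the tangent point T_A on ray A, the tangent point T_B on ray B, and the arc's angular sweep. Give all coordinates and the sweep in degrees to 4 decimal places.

center=(-25.8598,-17.6843) T_A=(-25.2571,-18.5763) T_B=(-26.8327,-18.1452) sweep=98.6898

bisector direction at 74.6950° = (0.263957,0.964534)
center distance |VC| = r/sin(θ/2) = 1.076564/sin(40.6551°) = 1.652429
C = V + |VC|·bis = (-25.8598,-17.6843)
T_A = V + ((C−V)·d_A)·d_A = V + 1.2536·d_A = (-25.2571,-18.5763)
T_B = V + ((C−V)·d_B)·d_B = V + 1.2536·d_B = (-26.8327,-18.1452)
sweep = 180° − θ = 98.6898°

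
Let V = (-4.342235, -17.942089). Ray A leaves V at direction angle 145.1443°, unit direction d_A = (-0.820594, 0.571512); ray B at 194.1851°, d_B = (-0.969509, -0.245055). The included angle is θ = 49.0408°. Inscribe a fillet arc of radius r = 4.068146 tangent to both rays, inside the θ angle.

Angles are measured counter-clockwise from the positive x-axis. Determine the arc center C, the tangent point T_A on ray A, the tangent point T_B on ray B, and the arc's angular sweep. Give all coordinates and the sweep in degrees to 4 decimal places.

center=(-13.9855,-16.1835) T_A=(-11.6606,-12.8452) T_B=(-12.9886,-20.1276) sweep=130.9592

bisector direction at 169.6647° = (-0.983775,0.179408)
center distance |VC| = r/sin(θ/2) = 4.068146/sin(24.5204°) = 9.802355
C = V + |VC|·bis = (-13.9855,-16.1835)
T_A = V + ((C−V)·d_A)·d_A = V + 8.9183·d_A = (-11.6606,-12.8452)
T_B = V + ((C−V)·d_B)·d_B = V + 8.9183·d_B = (-12.9886,-20.1276)
sweep = 180° − θ = 130.9592°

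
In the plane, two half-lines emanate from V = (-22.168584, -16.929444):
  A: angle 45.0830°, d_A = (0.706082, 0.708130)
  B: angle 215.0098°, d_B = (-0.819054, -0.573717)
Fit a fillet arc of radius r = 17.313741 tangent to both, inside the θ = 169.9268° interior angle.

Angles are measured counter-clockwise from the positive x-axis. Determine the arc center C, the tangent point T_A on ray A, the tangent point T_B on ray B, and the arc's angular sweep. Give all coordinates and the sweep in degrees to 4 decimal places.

center=(-33.3516,-3.6240) T_A=(-21.0912,-15.8489) T_B=(-23.4184,-17.8049) sweep=10.0732

bisector direction at 130.0464° = (-0.643408,0.765524)
center distance |VC| = r/sin(θ/2) = 17.313741/sin(84.9634°) = 17.380852
C = V + |VC|·bis = (-33.3516,-3.6240)
T_A = V + ((C−V)·d_A)·d_A = V + 1.5259·d_A = (-21.0912,-15.8489)
T_B = V + ((C−V)·d_B)·d_B = V + 1.5259·d_B = (-23.4184,-17.8049)
sweep = 180° − θ = 10.0732°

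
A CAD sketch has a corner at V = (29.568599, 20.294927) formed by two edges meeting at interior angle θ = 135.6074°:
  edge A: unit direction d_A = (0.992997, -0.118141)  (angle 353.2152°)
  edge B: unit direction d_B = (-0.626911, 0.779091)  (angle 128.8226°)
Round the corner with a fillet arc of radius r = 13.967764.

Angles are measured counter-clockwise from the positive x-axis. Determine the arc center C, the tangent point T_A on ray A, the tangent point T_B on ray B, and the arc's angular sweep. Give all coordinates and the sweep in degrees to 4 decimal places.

center=(36.8779,33.4916) T_A=(35.2278,19.6216) T_B=(25.9958,24.7350) sweep=44.3926

bisector direction at 61.0189° = (0.484521,0.874780)
center distance |VC| = r/sin(θ/2) = 13.967764/sin(67.8037°) = 15.085689
C = V + |VC|·bis = (36.8779,33.4916)
T_A = V + ((C−V)·d_A)·d_A = V + 5.6991·d_A = (35.2278,19.6216)
T_B = V + ((C−V)·d_B)·d_B = V + 5.6991·d_B = (25.9958,24.7350)
sweep = 180° − θ = 44.3926°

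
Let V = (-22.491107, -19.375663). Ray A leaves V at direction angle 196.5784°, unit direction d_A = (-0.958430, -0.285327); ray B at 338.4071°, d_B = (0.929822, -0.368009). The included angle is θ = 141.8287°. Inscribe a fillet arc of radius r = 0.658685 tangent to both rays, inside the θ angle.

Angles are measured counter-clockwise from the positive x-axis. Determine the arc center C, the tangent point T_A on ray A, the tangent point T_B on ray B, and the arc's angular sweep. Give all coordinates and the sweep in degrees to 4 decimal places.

bisector direction at 267.4928° = (-0.043746,-0.999043)
center distance |VC| = r/sin(θ/2) = 0.658685/sin(70.9143°) = 0.696998
C = V + |VC|·bis = (-22.5216,-20.0720)
T_A = V + ((C−V)·d_A)·d_A = V + 0.2279·d_A = (-22.7095,-19.4407)
T_B = V + ((C−V)·d_B)·d_B = V + 0.2279·d_B = (-22.2792,-19.4595)
sweep = 180° − θ = 38.1713°

center=(-22.5216,-20.0720) T_A=(-22.7095,-19.4407) T_B=(-22.2792,-19.4595) sweep=38.1713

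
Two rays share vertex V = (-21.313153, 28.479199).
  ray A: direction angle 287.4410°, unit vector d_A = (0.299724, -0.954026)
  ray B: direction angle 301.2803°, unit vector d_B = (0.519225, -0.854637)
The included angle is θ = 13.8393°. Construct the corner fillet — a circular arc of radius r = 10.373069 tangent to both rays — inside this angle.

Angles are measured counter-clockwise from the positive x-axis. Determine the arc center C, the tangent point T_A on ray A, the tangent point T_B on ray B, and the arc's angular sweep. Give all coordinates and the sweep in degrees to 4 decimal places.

bisector direction at 294.3606° = (0.412479,-0.910967)
center distance |VC| = r/sin(θ/2) = 10.373069/sin(6.9196°) = 86.099776
C = V + |VC|·bis = (14.2012,-49.9549)
T_A = V + ((C−V)·d_A)·d_A = V + 85.4726·d_A = (4.3050,-53.0639)
T_B = V + ((C−V)·d_B)·d_B = V + 85.4726·d_B = (23.0664,-44.5689)
sweep = 180° − θ = 166.1607°

center=(14.2012,-49.9549) T_A=(4.3050,-53.0639) T_B=(23.0664,-44.5689) sweep=166.1607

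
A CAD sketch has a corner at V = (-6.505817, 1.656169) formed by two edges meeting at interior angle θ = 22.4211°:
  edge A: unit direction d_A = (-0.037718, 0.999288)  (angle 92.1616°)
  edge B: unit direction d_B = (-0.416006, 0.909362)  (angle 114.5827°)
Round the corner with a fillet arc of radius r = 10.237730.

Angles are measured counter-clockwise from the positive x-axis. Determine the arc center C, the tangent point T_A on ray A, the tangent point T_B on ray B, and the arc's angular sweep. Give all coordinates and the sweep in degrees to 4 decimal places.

bisector direction at 103.3722° = (-0.231275,0.972888)
center distance |VC| = r/sin(θ/2) = 10.237730/sin(11.2105°) = 52.659164
C = V + |VC|·bis = (-18.6846,52.8877)
T_A = V + ((C−V)·d_A)·d_A = V + 51.6544·d_A = (-8.4541,53.2738)
T_B = V + ((C−V)·d_B)·d_B = V + 51.6544·d_B = (-27.9944,48.6287)
sweep = 180° − θ = 157.5789°

center=(-18.6846,52.8877) T_A=(-8.4541,53.2738) T_B=(-27.9944,48.6287) sweep=157.5789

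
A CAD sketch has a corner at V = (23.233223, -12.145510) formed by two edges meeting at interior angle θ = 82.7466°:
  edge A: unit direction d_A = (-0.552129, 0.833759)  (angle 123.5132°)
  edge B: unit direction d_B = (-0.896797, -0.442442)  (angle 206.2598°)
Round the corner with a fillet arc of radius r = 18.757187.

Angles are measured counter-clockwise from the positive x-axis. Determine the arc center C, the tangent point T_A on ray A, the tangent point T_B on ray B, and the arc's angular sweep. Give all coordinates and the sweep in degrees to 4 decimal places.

center=(-4.1638,-4.7463) T_A=(11.4752,5.6101) T_B=(4.1352,-21.5677) sweep=97.2534

bisector direction at 164.8865° = (-0.965411,0.260732)
center distance |VC| = r/sin(θ/2) = 18.757187/sin(41.3733°) = 28.378606
C = V + |VC|·bis = (-4.1638,-4.7463)
T_A = V + ((C−V)·d_A)·d_A = V + 21.2958·d_A = (11.4752,5.6101)
T_B = V + ((C−V)·d_B)·d_B = V + 21.2958·d_B = (4.1352,-21.5677)
sweep = 180° − θ = 97.2534°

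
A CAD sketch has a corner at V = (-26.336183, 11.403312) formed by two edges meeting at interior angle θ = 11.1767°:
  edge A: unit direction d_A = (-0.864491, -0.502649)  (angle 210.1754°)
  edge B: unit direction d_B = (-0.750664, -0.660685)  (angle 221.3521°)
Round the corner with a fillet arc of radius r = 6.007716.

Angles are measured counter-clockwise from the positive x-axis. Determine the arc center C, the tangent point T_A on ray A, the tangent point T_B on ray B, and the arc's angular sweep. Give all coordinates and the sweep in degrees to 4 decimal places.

bisector direction at 215.7638° = (-0.811434,-0.584444)
center distance |VC| = r/sin(θ/2) = 6.007716/sin(5.5884°) = 61.693190
C = V + |VC|·bis = (-76.3961,-24.6529)
T_A = V + ((C−V)·d_A)·d_A = V + 61.4000·d_A = (-79.4159,-19.4593)
T_B = V + ((C−V)·d_B)·d_B = V + 61.4000·d_B = (-72.4269,-29.1627)
sweep = 180° − θ = 168.8233°

center=(-76.3961,-24.6529) T_A=(-79.4159,-19.4593) T_B=(-72.4269,-29.1627) sweep=168.8233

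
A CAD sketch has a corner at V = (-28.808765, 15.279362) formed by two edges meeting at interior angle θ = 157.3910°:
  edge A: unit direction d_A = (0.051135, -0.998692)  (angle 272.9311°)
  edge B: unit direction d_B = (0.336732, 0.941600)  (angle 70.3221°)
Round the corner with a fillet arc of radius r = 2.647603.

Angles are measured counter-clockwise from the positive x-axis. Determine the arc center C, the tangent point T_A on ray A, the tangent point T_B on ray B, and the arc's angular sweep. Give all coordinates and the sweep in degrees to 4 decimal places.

bisector direction at 351.6266° = (0.989340,-0.145624)
center distance |VC| = r/sin(θ/2) = 2.647603/sin(78.6955°) = 2.699985
C = V + |VC|·bis = (-26.1376,14.8862)
T_A = V + ((C−V)·d_A)·d_A = V + 0.5293·d_A = (-28.7817,14.7508)
T_B = V + ((C−V)·d_B)·d_B = V + 0.5293·d_B = (-28.6305,15.7777)
sweep = 180° − θ = 22.6090°

center=(-26.1376,14.8862) T_A=(-28.7817,14.7508) T_B=(-28.6305,15.7777) sweep=22.6090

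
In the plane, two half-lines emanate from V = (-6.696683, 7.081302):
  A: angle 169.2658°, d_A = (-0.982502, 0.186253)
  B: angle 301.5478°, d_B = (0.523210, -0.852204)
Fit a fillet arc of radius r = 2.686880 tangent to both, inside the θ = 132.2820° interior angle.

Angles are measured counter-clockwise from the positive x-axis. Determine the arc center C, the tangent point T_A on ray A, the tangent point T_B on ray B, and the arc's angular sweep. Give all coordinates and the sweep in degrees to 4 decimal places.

center=(-8.3647,4.6628) T_A=(-7.8643,7.3026) T_B=(-6.0749,6.0686) sweep=47.7180

bisector direction at 235.4068° = (-0.567746,-0.823204)
center distance |VC| = r/sin(θ/2) = 2.686880/sin(66.1410°) = 2.937946
C = V + |VC|·bis = (-8.3647,4.6628)
T_A = V + ((C−V)·d_A)·d_A = V + 1.1884·d_A = (-7.8643,7.3026)
T_B = V + ((C−V)·d_B)·d_B = V + 1.1884·d_B = (-6.0749,6.0686)
sweep = 180° − θ = 47.7180°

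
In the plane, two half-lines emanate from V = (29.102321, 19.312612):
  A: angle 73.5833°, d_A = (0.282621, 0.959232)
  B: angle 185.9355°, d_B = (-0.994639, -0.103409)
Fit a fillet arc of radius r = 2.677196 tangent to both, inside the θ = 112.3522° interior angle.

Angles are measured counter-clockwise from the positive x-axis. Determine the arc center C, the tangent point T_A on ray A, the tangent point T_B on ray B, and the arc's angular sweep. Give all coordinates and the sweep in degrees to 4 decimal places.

center=(27.0412,21.7900) T_A=(29.6093,21.0333) T_B=(27.3181,19.1271) sweep=67.6478

bisector direction at 129.7594° = (-0.639565,0.768737)
center distance |VC| = r/sin(θ/2) = 2.677196/sin(56.1761°) = 3.222616
C = V + |VC|·bis = (27.0412,21.7900)
T_A = V + ((C−V)·d_A)·d_A = V + 1.7938·d_A = (29.6093,21.0333)
T_B = V + ((C−V)·d_B)·d_B = V + 1.7938·d_B = (27.3181,19.1271)
sweep = 180° − θ = 67.6478°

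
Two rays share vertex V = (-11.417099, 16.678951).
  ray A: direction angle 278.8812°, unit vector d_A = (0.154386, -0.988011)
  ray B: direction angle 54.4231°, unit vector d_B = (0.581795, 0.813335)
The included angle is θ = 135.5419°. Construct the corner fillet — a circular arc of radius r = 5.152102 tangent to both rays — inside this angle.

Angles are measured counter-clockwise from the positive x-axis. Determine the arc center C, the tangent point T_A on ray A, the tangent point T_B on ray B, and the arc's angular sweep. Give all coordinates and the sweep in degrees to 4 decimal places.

bisector direction at 346.6521° = (0.972986,-0.230862)
center distance |VC| = r/sin(θ/2) = 5.152102/sin(67.7709°) = 5.565755
C = V + |VC|·bis = (-6.0017,15.3940)
T_A = V + ((C−V)·d_A)·d_A = V + 2.1056·d_A = (-11.0920,14.5986)
T_B = V + ((C−V)·d_B)·d_B = V + 2.1056·d_B = (-10.1921,18.3915)
sweep = 180° − θ = 44.4581°

center=(-6.0017,15.3940) T_A=(-11.0920,14.5986) T_B=(-10.1921,18.3915) sweep=44.4581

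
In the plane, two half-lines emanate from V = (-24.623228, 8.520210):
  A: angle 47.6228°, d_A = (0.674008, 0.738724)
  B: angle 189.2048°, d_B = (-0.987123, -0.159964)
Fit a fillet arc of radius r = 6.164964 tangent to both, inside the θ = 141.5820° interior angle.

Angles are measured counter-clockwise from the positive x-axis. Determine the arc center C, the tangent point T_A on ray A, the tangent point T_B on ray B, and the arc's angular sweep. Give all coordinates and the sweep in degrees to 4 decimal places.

center=(-27.7297,14.2622) T_A=(-23.1755,10.1070) T_B=(-26.7435,8.1766) sweep=38.4180

bisector direction at 118.4138° = (-0.475836,0.879534)
center distance |VC| = r/sin(θ/2) = 6.164964/sin(70.7910°) = 6.528437
C = V + |VC|·bis = (-27.7297,14.2622)
T_A = V + ((C−V)·d_A)·d_A = V + 2.1480·d_A = (-23.1755,10.1070)
T_B = V + ((C−V)·d_B)·d_B = V + 2.1480·d_B = (-26.7435,8.1766)
sweep = 180° − θ = 38.4180°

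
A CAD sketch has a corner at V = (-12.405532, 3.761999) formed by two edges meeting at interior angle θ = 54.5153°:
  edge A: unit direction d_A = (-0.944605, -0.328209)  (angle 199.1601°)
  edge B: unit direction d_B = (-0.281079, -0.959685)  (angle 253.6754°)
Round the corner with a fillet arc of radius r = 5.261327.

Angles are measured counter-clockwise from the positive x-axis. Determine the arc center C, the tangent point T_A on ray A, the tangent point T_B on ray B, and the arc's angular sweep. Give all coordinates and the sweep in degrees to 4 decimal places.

center=(-20.3252,-4.5596) T_A=(-22.0520,0.4103) T_B=(-15.2759,-6.0384) sweep=125.4847

bisector direction at 226.4177° = (-0.689395,-0.724385)
center distance |VC| = r/sin(θ/2) = 5.261327/sin(27.2577°) = 11.487799
C = V + |VC|·bis = (-20.3252,-4.5596)
T_A = V + ((C−V)·d_A)·d_A = V + 10.2121·d_A = (-22.0520,0.4103)
T_B = V + ((C−V)·d_B)·d_B = V + 10.2121·d_B = (-15.2759,-6.0384)
sweep = 180° − θ = 125.4847°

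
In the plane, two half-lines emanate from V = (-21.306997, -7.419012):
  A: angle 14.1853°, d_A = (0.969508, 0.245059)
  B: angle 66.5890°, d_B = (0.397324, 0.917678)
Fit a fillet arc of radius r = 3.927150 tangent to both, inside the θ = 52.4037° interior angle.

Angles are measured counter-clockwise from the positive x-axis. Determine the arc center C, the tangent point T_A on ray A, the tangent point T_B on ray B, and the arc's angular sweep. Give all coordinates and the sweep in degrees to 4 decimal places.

center=(-14.5323,-1.6559) T_A=(-13.5700,-5.4634) T_B=(-18.1362,-0.0956) sweep=127.5963

bisector direction at 40.3872° = (0.761684,0.647949)
center distance |VC| = r/sin(θ/2) = 3.927150/sin(26.2019°) = 8.894315
C = V + |VC|·bis = (-14.5323,-1.6559)
T_A = V + ((C−V)·d_A)·d_A = V + 7.9804·d_A = (-13.5700,-5.4634)
T_B = V + ((C−V)·d_B)·d_B = V + 7.9804·d_B = (-18.1362,-0.0956)
sweep = 180° − θ = 127.5963°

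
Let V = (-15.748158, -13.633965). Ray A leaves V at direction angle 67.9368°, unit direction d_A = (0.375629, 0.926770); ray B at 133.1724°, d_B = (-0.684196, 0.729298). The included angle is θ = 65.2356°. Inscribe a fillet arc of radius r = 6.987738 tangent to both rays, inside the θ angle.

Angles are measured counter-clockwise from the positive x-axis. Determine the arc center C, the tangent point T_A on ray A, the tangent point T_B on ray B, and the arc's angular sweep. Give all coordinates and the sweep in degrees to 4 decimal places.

center=(-18.1227,-0.8898) T_A=(-11.6467,-3.5146) T_B=(-23.2189,-5.6708) sweep=114.7644

bisector direction at 100.5546° = (-0.183172,0.983081)
center distance |VC| = r/sin(θ/2) = 6.987738/sin(32.6178°) = 12.963482
C = V + |VC|·bis = (-18.1227,-0.8898)
T_A = V + ((C−V)·d_A)·d_A = V + 10.9189·d_A = (-11.6467,-3.5146)
T_B = V + ((C−V)·d_B)·d_B = V + 10.9189·d_B = (-23.2189,-5.6708)
sweep = 180° − θ = 114.7644°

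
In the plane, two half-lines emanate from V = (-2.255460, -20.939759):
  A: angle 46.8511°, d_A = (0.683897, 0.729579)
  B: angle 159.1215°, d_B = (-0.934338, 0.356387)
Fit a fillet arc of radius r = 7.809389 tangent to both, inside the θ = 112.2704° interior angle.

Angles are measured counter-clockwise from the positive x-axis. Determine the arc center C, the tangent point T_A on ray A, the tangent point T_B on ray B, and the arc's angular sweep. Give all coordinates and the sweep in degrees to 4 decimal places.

bisector direction at 102.9863° = (-0.224718,0.974424)
center distance |VC| = r/sin(θ/2) = 7.809389/sin(56.1352°) = 9.404882
C = V + |VC|·bis = (-4.3689,-11.7754)
T_A = V + ((C−V)·d_A)·d_A = V + 5.2407·d_A = (1.3287,-17.1162)
T_B = V + ((C−V)·d_B)·d_B = V + 5.2407·d_B = (-7.1521,-19.0720)
sweep = 180° − θ = 67.7296°

center=(-4.3689,-11.7754) T_A=(1.3287,-17.1162) T_B=(-7.1521,-19.0720) sweep=67.7296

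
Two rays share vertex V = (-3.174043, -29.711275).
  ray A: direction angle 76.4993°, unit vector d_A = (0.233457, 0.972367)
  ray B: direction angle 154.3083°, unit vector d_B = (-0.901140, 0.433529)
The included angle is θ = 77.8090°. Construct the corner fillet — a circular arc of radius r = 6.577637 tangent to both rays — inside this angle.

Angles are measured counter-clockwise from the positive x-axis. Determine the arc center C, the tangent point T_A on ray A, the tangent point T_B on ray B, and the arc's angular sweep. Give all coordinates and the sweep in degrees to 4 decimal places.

bisector direction at 115.4038° = (-0.428995,0.903307)
center distance |VC| = r/sin(θ/2) = 6.577637/sin(38.9045°) = 10.473541
C = V + |VC|·bis = (-7.6671,-20.2505)
T_A = V + ((C−V)·d_A)·d_A = V + 8.1504·d_A = (-1.2713,-21.7861)
T_B = V + ((C−V)·d_B)·d_B = V + 8.1504·d_B = (-10.5187,-26.1778)
sweep = 180° − θ = 102.1910°

center=(-7.6671,-20.2505) T_A=(-1.2713,-21.7861) T_B=(-10.5187,-26.1778) sweep=102.1910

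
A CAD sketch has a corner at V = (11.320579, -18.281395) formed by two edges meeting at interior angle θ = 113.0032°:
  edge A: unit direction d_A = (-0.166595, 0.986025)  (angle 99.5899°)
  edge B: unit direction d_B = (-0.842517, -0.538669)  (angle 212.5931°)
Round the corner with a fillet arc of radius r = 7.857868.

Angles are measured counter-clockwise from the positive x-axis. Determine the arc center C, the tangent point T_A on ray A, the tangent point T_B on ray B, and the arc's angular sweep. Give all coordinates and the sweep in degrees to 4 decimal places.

bisector direction at 156.0915° = (-0.914194,0.405277)
center distance |VC| = r/sin(θ/2) = 7.857868/sin(56.5016°) = 9.423020
C = V + |VC|·bis = (2.7061,-14.4625)
T_A = V + ((C−V)·d_A)·d_A = V + 5.2007·d_A = (10.4542,-13.1534)
T_B = V + ((C−V)·d_B)·d_B = V + 5.2007·d_B = (6.9389,-21.0828)
sweep = 180° − θ = 66.9968°

center=(2.7061,-14.4625) T_A=(10.4542,-13.1534) T_B=(6.9389,-21.0828) sweep=66.9968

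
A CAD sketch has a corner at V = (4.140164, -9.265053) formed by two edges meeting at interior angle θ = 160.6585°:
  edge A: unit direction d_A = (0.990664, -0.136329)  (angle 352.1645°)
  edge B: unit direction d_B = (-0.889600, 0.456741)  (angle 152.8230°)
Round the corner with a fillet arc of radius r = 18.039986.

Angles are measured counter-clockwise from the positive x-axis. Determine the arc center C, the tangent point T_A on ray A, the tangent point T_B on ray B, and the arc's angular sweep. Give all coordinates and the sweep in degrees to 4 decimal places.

center=(9.6450,8.1874) T_A=(7.1856,-9.6842) T_B=(1.4054,-7.8610) sweep=19.3415

bisector direction at 72.4937° = (0.300810,0.953684)
center distance |VC| = r/sin(θ/2) = 18.039986/sin(80.3293°) = 18.300041
C = V + |VC|·bis = (9.6450,8.1874)
T_A = V + ((C−V)·d_A)·d_A = V + 3.0742·d_A = (7.1856,-9.6842)
T_B = V + ((C−V)·d_B)·d_B = V + 3.0742·d_B = (1.4054,-7.8610)
sweep = 180° − θ = 19.3415°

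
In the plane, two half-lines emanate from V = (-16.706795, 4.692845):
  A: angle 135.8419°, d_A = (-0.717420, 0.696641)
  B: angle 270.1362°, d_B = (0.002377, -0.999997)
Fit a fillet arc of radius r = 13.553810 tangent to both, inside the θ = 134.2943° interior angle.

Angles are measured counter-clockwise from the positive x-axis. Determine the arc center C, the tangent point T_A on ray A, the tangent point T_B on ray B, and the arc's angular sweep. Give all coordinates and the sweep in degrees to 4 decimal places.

bisector direction at 202.9890° = (-0.920580,-0.390555)
center distance |VC| = r/sin(θ/2) = 13.553810/sin(67.1471°) = 14.708336
C = V + |VC|·bis = (-30.2470,-1.0516)
T_A = V + ((C−V)·d_A)·d_A = V + 5.7122·d_A = (-20.8049,8.6722)
T_B = V + ((C−V)·d_B)·d_B = V + 5.7122·d_B = (-16.6932,-1.0194)
sweep = 180° − θ = 45.7057°

center=(-30.2470,-1.0516) T_A=(-20.8049,8.6722) T_B=(-16.6932,-1.0194) sweep=45.7057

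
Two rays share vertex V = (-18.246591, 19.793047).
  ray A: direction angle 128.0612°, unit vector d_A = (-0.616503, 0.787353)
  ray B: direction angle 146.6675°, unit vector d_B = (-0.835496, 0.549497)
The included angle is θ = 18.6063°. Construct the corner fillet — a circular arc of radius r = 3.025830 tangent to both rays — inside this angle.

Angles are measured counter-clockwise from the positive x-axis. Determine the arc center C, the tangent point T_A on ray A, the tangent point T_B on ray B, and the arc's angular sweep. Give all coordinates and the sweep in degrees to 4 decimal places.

center=(-32.0166,32.4710) T_A=(-29.6342,34.3365) T_B=(-33.6793,29.9430) sweep=161.3937

bisector direction at 137.3644° = (-0.735676,0.677334)
center distance |VC| = r/sin(θ/2) = 3.025830/sin(9.3032°) = 18.717469
C = V + |VC|·bis = (-32.0166,32.4710)
T_A = V + ((C−V)·d_A)·d_A = V + 18.4713·d_A = (-29.6342,34.3365)
T_B = V + ((C−V)·d_B)·d_B = V + 18.4713·d_B = (-33.6793,29.9430)
sweep = 180° − θ = 161.3937°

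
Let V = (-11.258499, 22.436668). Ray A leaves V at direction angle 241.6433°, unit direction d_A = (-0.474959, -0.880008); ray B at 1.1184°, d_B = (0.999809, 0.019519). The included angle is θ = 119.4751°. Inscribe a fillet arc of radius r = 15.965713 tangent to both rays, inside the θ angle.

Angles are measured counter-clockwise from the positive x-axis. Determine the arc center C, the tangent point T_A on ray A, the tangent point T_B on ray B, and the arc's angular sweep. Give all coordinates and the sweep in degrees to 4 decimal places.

center=(-1.6331,6.6558) T_A=(-15.6830,14.2389) T_B=(-1.9447,22.6185) sweep=60.5249

bisector direction at 301.3809° = (0.520724,-0.853725)
center distance |VC| = r/sin(θ/2) = 15.965713/sin(59.7375°) = 18.484696
C = V + |VC|·bis = (-1.6331,6.6558)
T_A = V + ((C−V)·d_A)·d_A = V + 9.3156·d_A = (-15.6830,14.2389)
T_B = V + ((C−V)·d_B)·d_B = V + 9.3156·d_B = (-1.9447,22.6185)
sweep = 180° − θ = 60.5249°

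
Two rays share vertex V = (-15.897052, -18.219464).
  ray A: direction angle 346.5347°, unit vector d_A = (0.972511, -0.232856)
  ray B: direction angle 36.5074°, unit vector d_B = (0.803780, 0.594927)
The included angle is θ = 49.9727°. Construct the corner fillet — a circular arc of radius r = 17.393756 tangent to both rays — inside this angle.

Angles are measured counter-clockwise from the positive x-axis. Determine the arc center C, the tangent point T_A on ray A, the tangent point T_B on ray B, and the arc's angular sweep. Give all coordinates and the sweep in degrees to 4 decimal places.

center=(24.4514,-9.9950) T_A=(20.4012,-26.9107) T_B=(14.1034,3.9857) sweep=130.0273

bisector direction at 11.5210° = (0.979851,0.199728)
center distance |VC| = r/sin(θ/2) = 17.393756/sin(24.9864°) = 41.178172
C = V + |VC|·bis = (24.4514,-9.9950)
T_A = V + ((C−V)·d_A)·d_A = V + 37.3242·d_A = (20.4012,-26.9107)
T_B = V + ((C−V)·d_B)·d_B = V + 37.3242·d_B = (14.1034,3.9857)
sweep = 180° − θ = 130.0273°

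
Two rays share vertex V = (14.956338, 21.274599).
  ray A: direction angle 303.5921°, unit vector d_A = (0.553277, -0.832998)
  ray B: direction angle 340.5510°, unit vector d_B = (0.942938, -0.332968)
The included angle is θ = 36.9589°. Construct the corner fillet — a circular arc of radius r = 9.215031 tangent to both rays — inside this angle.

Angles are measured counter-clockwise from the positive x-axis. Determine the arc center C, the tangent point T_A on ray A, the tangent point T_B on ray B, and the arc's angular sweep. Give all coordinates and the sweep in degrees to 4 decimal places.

center=(37.8883,3.4042) T_A=(30.2122,-1.6942) T_B=(40.9566,12.0935) sweep=143.0411

bisector direction at 322.0716° = (0.788779,-0.614677)
center distance |VC| = r/sin(θ/2) = 9.215031/sin(18.4794°) = 29.072754
C = V + |VC|·bis = (37.8883,3.4042)
T_A = V + ((C−V)·d_A)·d_A = V + 27.5737·d_A = (30.2122,-1.6942)
T_B = V + ((C−V)·d_B)·d_B = V + 27.5737·d_B = (40.9566,12.0935)
sweep = 180° − θ = 143.0411°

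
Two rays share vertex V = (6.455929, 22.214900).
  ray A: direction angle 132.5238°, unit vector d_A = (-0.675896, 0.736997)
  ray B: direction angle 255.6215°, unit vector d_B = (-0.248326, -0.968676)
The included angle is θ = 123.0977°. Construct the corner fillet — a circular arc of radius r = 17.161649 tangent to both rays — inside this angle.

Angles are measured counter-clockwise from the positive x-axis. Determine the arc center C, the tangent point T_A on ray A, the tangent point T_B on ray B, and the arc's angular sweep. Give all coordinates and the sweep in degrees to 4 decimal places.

center=(-12.4774,17.4688) T_A=(0.1707,29.0683) T_B=(4.1467,13.2071) sweep=56.9023

bisector direction at 194.0726° = (-0.969988,-0.243152)
center distance |VC| = r/sin(θ/2) = 17.161649/sin(61.5489°) = 19.519095
C = V + |VC|·bis = (-12.4774,17.4688)
T_A = V + ((C−V)·d_A)·d_A = V + 9.2991·d_A = (0.1707,29.0683)
T_B = V + ((C−V)·d_B)·d_B = V + 9.2991·d_B = (4.1467,13.2071)
sweep = 180° − θ = 56.9023°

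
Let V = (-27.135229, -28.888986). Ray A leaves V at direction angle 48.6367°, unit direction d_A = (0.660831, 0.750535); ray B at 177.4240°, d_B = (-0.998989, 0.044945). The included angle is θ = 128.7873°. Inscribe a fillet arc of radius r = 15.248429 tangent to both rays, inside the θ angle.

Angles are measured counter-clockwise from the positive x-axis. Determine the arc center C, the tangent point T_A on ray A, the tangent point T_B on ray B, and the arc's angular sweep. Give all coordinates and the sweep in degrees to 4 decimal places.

center=(-33.7504,-13.3275) T_A=(-22.3059,-23.4042) T_B=(-34.4357,-28.5605) sweep=51.2127

bisector direction at 113.0303° = (-0.391219,0.920298)
center distance |VC| = r/sin(θ/2) = 15.248429/sin(64.3936°) = 16.909169
C = V + |VC|·bis = (-33.7504,-13.3275)
T_A = V + ((C−V)·d_A)·d_A = V + 7.3079·d_A = (-22.3059,-23.4042)
T_B = V + ((C−V)·d_B)·d_B = V + 7.3079·d_B = (-34.4357,-28.5605)
sweep = 180° − θ = 51.2127°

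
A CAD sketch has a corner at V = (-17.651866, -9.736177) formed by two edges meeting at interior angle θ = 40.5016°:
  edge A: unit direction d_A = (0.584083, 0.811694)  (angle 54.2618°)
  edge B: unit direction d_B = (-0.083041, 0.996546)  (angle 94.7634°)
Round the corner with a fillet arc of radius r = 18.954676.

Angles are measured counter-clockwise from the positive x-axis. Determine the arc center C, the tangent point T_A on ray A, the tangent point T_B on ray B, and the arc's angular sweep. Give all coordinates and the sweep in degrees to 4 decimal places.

center=(-3.0290,43.0371) T_A=(12.3564,31.9660) T_B=(-21.9183,41.4631) sweep=139.4984

bisector direction at 74.5126° = (0.267026,0.963689)
center distance |VC| = r/sin(θ/2) = 18.954676/sin(20.2508°) = 54.761701
C = V + |VC|·bis = (-3.0290,43.0371)
T_A = V + ((C−V)·d_A)·d_A = V + 51.3767·d_A = (12.3564,31.9660)
T_B = V + ((C−V)·d_B)·d_B = V + 51.3767·d_B = (-21.9183,41.4631)
sweep = 180° − θ = 139.4984°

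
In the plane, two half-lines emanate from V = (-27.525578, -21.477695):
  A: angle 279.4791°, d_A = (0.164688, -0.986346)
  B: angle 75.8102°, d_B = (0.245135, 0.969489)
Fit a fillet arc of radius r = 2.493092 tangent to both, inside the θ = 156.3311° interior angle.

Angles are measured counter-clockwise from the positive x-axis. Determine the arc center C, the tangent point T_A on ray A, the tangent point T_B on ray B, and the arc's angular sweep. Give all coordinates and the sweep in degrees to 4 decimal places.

center=(-24.9805,-21.5824) T_A=(-27.4395,-21.9930) T_B=(-27.3975,-20.9712) sweep=23.6689

bisector direction at 357.6447° = (0.999155,-0.041097)
center distance |VC| = r/sin(θ/2) = 2.493092/sin(78.1655°) = 2.547235
C = V + |VC|·bis = (-24.9805,-21.5824)
T_A = V + ((C−V)·d_A)·d_A = V + 0.5224·d_A = (-27.4395,-21.9930)
T_B = V + ((C−V)·d_B)·d_B = V + 0.5224·d_B = (-27.3975,-20.9712)
sweep = 180° − θ = 23.6689°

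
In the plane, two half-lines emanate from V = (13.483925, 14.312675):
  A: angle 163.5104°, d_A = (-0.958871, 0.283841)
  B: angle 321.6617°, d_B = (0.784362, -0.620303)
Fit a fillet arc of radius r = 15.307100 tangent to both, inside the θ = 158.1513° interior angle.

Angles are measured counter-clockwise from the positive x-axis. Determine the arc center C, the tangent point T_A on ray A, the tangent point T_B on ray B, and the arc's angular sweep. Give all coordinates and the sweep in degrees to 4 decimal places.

center=(6.3062,0.4737) T_A=(10.6510,15.1513) T_B=(15.8013,12.4800) sweep=21.8487

bisector direction at 242.5861° = (-0.460416,-0.887703)
center distance |VC| = r/sin(θ/2) = 15.307100/sin(79.0756°) = 15.589611
C = V + |VC|·bis = (6.3062,0.4737)
T_A = V + ((C−V)·d_A)·d_A = V + 2.9544·d_A = (10.6510,15.1513)
T_B = V + ((C−V)·d_B)·d_B = V + 2.9544·d_B = (15.8013,12.4800)
sweep = 180° − θ = 21.8487°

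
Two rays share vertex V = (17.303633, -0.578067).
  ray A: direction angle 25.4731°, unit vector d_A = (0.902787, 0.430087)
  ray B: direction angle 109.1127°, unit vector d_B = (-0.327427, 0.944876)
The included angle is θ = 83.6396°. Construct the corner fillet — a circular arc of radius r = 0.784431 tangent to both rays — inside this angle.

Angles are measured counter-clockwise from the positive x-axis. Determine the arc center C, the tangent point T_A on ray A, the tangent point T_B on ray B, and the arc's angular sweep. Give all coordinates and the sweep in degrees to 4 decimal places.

bisector direction at 67.2929° = (0.386020,0.922490)
center distance |VC| = r/sin(θ/2) = 0.784431/sin(41.8198°) = 1.176429
C = V + |VC|·bis = (17.7578,0.5072)
T_A = V + ((C−V)·d_A)·d_A = V + 0.8767·d_A = (18.0951,-0.2010)
T_B = V + ((C−V)·d_B)·d_B = V + 0.8767·d_B = (17.0166,0.2503)
sweep = 180° − θ = 96.3604°

center=(17.7578,0.5072) T_A=(18.0951,-0.2010) T_B=(17.0166,0.2503) sweep=96.3604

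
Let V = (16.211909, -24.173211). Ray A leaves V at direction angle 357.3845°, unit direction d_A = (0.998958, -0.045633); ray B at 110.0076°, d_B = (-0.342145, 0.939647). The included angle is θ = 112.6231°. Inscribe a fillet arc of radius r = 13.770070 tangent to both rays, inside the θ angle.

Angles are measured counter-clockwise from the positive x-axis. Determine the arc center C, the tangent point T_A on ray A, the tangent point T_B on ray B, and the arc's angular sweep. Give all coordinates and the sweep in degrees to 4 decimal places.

center=(26.0102,-10.8364) T_A=(25.3818,-24.5921) T_B=(13.0712,-15.5477) sweep=67.3769

bisector direction at 53.6960° = (0.592069,0.805887)
center distance |VC| = r/sin(θ/2) = 13.770070/sin(56.3115°) = 16.549253
C = V + |VC|·bis = (26.0102,-10.8364)
T_A = V + ((C−V)·d_A)·d_A = V + 9.1795·d_A = (25.3818,-24.5921)
T_B = V + ((C−V)·d_B)·d_B = V + 9.1795·d_B = (13.0712,-15.5477)
sweep = 180° − θ = 67.3769°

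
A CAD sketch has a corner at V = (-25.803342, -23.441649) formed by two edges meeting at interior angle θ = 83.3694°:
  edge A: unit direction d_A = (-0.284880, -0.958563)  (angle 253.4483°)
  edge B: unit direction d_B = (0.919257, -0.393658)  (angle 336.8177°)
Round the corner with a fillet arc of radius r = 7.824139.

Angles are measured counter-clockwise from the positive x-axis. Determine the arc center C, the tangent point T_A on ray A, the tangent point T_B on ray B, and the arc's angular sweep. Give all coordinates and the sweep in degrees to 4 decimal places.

center=(-20.8065,-34.0929) T_A=(-28.3064,-31.8639) T_B=(-17.7264,-26.9005) sweep=96.6306

bisector direction at 295.1330° = (0.424721,-0.905324)
center distance |VC| = r/sin(θ/2) = 7.824139/sin(41.6847°) = 11.765075
C = V + |VC|·bis = (-20.8065,-34.0929)
T_A = V + ((C−V)·d_A)·d_A = V + 8.7863·d_A = (-28.3064,-31.8639)
T_B = V + ((C−V)·d_B)·d_B = V + 8.7863·d_B = (-17.7264,-26.9005)
sweep = 180° − θ = 96.6306°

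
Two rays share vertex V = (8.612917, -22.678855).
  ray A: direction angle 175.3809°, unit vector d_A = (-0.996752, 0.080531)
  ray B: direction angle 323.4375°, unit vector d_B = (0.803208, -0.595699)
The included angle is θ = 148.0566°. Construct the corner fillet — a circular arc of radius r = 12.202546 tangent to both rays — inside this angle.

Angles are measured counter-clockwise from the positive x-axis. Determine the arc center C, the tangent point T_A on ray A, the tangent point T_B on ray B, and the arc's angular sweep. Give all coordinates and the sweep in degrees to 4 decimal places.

center=(4.1491,-34.5605) T_A=(5.1318,-22.3976) T_B=(11.4181,-24.7593) sweep=31.9434

bisector direction at 249.4092° = (-0.351691,-0.936116)
center distance |VC| = r/sin(θ/2) = 12.202546/sin(74.0283°) = 12.692506
C = V + |VC|·bis = (4.1491,-34.5605)
T_A = V + ((C−V)·d_A)·d_A = V + 3.4925·d_A = (5.1318,-22.3976)
T_B = V + ((C−V)·d_B)·d_B = V + 3.4925·d_B = (11.4181,-24.7593)
sweep = 180° − θ = 31.9434°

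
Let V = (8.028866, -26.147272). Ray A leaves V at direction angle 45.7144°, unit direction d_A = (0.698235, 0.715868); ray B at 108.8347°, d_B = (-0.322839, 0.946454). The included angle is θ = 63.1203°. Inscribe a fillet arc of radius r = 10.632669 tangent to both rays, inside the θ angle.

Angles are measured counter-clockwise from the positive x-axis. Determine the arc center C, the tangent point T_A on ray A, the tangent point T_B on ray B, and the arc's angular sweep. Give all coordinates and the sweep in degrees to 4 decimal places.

center=(12.5038,-6.3314) T_A=(20.1154,-13.7555) T_B=(2.4405,-9.7640) sweep=116.8797

bisector direction at 77.2746° = (0.220280,0.975437)
center distance |VC| = r/sin(θ/2) = 10.632669/sin(31.5602°) = 20.314871
C = V + |VC|·bis = (12.5038,-6.3314)
T_A = V + ((C−V)·d_A)·d_A = V + 17.3101·d_A = (20.1154,-13.7555)
T_B = V + ((C−V)·d_B)·d_B = V + 17.3101·d_B = (2.4405,-9.7640)
sweep = 180° − θ = 116.8797°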